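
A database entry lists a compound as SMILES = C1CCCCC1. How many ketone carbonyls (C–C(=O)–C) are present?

Scan the SMILES for the ketone motif — none present.

0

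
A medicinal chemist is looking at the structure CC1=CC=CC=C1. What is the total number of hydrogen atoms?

8

Walk through each heavy atom and fill implicit hydrogens from standard valence (C 4, N 3, O 2, S 2, halogen 1):
  atom 1: C, bond orders sum to 1 (valence 4) → 3 H
  atom 2: C, bond orders sum to 4 (valence 4) → 0 H
  atom 3: C, bond orders sum to 3 (valence 4) → 1 H
  atom 4: C, bond orders sum to 3 (valence 4) → 1 H
  atom 5: C, bond orders sum to 3 (valence 4) → 1 H
  atom 6: C, bond orders sum to 3 (valence 4) → 1 H
  atom 7: C, bond orders sum to 3 (valence 4) → 1 H
Total hydrogens: 8.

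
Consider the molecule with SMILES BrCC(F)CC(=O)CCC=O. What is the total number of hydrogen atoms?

Walk through each heavy atom and fill implicit hydrogens from standard valence (C 4, N 3, O 2, S 2, halogen 1):
  atom 1: Br (halogen, monovalent) → 0 H
  atom 2: C, bond orders sum to 2 (valence 4) → 2 H
  atom 3: C, bond orders sum to 3 (valence 4) → 1 H
  atom 4: F (halogen, monovalent) → 0 H
  atom 5: C, bond orders sum to 2 (valence 4) → 2 H
  atom 6: C, bond orders sum to 4 (valence 4) → 0 H
  atom 7: O, bond orders sum to 2 (valence 2) → 0 H
  atom 8: C, bond orders sum to 2 (valence 4) → 2 H
  atom 9: C, bond orders sum to 2 (valence 4) → 2 H
  atom 10: C, bond orders sum to 3 (valence 4) → 1 H
  atom 11: O, bond orders sum to 2 (valence 2) → 0 H
Total hydrogens: 10.

10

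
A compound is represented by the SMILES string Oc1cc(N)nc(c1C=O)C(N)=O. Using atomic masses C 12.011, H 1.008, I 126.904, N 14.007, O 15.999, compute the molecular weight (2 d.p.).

181.15 g/mol

First, the molecular formula is C7H7N3O3 (counting implicit H from valence).
  C: 7 × 12.011 = 84.077
  H: 7 × 1.008 = 7.056
  N: 3 × 14.007 = 42.021
  O: 3 × 15.999 = 47.997
Sum: 7×12.011 + 7×1.008 + 3×14.007 + 3×15.999 = 181.151 → 181.15 g/mol.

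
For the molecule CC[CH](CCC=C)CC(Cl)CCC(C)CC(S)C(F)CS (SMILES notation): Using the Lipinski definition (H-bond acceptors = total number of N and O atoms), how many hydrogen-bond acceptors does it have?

N atoms: 0; O atoms: 0.
Lipinski HBA = 0 + 0 = 0.

0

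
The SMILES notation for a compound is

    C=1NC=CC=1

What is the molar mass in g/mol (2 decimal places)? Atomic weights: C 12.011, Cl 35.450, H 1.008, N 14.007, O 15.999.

First, the molecular formula is C4H5N (counting implicit H from valence).
  C: 4 × 12.011 = 48.044
  H: 5 × 1.008 = 5.040
  N: 1 × 14.007 = 14.007
Sum: 4×12.011 + 5×1.008 + 1×14.007 = 67.091 → 67.09 g/mol.

67.09 g/mol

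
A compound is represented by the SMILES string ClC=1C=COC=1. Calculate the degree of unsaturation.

3

Molecular formula: C4H3ClO.
DoU = (2C + 2 + N − H − X) / 2, where X is the halogen count and O/S are ignored.
    = (2·4 + 2 + 0 − 3 − 1) / 2 = 6 / 2 = 3.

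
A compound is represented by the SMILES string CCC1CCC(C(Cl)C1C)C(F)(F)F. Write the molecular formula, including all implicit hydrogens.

Walk through each heavy atom and fill implicit hydrogens from standard valence (C 4, N 3, O 2, S 2, halogen 1):
  atom 1: C, bond orders sum to 1 (valence 4) → 3 H
  atom 2: C, bond orders sum to 2 (valence 4) → 2 H
  atom 3: C, bond orders sum to 3 (valence 4) → 1 H
  atom 4: C, bond orders sum to 2 (valence 4) → 2 H
  atom 5: C, bond orders sum to 2 (valence 4) → 2 H
  atom 6: C, bond orders sum to 3 (valence 4) → 1 H
  atom 7: C, bond orders sum to 3 (valence 4) → 1 H
  atom 8: Cl (halogen, monovalent) → 0 H
  atom 9: C, bond orders sum to 3 (valence 4) → 1 H
  atom 10: C, bond orders sum to 1 (valence 4) → 3 H
  atom 11: C, bond orders sum to 4 (valence 4) → 0 H
  atom 12: F (halogen, monovalent) → 0 H
  atom 13: F (halogen, monovalent) → 0 H
  atom 14: F (halogen, monovalent) → 0 H
Totals → C:10, H:16, Cl:1, F:3.
In Hill order: C10H16ClF3.

C10H16ClF3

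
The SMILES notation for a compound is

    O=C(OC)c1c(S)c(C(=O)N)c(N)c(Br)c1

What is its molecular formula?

Walk through each heavy atom and fill implicit hydrogens from standard valence (C 4, N 3, O 2, S 2, halogen 1); for lowercase aromatic atoms, an aromatic c carries 1 H when it has two neighbours and 0 H with three, and aromatic n carries 0 H:
  atom 1: O, bond orders sum to 2 (valence 2) → 0 H
  atom 2: C, bond orders sum to 4 (valence 4) → 0 H
  atom 3: O, bond orders sum to 2 (valence 2) → 0 H
  atom 4: C, bond orders sum to 1 (valence 4) → 3 H
  atom 5: aromatic c, 3 neighbours → 0 H
  atom 6: aromatic c, 3 neighbours → 0 H
  atom 7: S, bond orders sum to 1 (valence 2) → 1 H
  atom 8: aromatic c, 3 neighbours → 0 H
  atom 9: C, bond orders sum to 4 (valence 4) → 0 H
  atom 10: O, bond orders sum to 2 (valence 2) → 0 H
  atom 11: N, bond orders sum to 1 (valence 3) → 2 H
  atom 12: aromatic c, 3 neighbours → 0 H
  atom 13: N, bond orders sum to 1 (valence 3) → 2 H
  atom 14: aromatic c, 3 neighbours → 0 H
  atom 15: Br (halogen, monovalent) → 0 H
  atom 16: aromatic c, 2 neighbours → 1 H
Totals → C:9, H:9, Br:1, N:2, O:3, S:1.
In Hill order: C9H9BrN2O3S.

C9H9BrN2O3S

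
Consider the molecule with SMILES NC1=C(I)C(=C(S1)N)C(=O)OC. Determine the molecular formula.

Walk through each heavy atom and fill implicit hydrogens from standard valence (C 4, N 3, O 2, S 2, halogen 1):
  atom 1: N, bond orders sum to 1 (valence 3) → 2 H
  atom 2: C, bond orders sum to 4 (valence 4) → 0 H
  atom 3: C, bond orders sum to 4 (valence 4) → 0 H
  atom 4: I (halogen, monovalent) → 0 H
  atom 5: C, bond orders sum to 4 (valence 4) → 0 H
  atom 6: C, bond orders sum to 4 (valence 4) → 0 H
  atom 7: S, bond orders sum to 2 (valence 2) → 0 H
  atom 8: N, bond orders sum to 1 (valence 3) → 2 H
  atom 9: C, bond orders sum to 4 (valence 4) → 0 H
  atom 10: O, bond orders sum to 2 (valence 2) → 0 H
  atom 11: O, bond orders sum to 2 (valence 2) → 0 H
  atom 12: C, bond orders sum to 1 (valence 4) → 3 H
Totals → C:6, H:7, I:1, N:2, O:2, S:1.
In Hill order: C6H7IN2O2S.

C6H7IN2O2S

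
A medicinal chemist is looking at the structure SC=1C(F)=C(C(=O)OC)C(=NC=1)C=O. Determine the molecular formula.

Walk through each heavy atom and fill implicit hydrogens from standard valence (C 4, N 3, O 2, S 2, halogen 1):
  atom 1: S, bond orders sum to 1 (valence 2) → 1 H
  atom 2: C, bond orders sum to 4 (valence 4) → 0 H
  atom 3: C, bond orders sum to 4 (valence 4) → 0 H
  atom 4: F (halogen, monovalent) → 0 H
  atom 5: C, bond orders sum to 4 (valence 4) → 0 H
  atom 6: C, bond orders sum to 4 (valence 4) → 0 H
  atom 7: O, bond orders sum to 2 (valence 2) → 0 H
  atom 8: O, bond orders sum to 2 (valence 2) → 0 H
  atom 9: C, bond orders sum to 1 (valence 4) → 3 H
  atom 10: C, bond orders sum to 4 (valence 4) → 0 H
  atom 11: N, bond orders sum to 3 (valence 3) → 0 H
  atom 12: C, bond orders sum to 3 (valence 4) → 1 H
  atom 13: C, bond orders sum to 3 (valence 4) → 1 H
  atom 14: O, bond orders sum to 2 (valence 2) → 0 H
Totals → C:8, H:6, F:1, N:1, O:3, S:1.

C8H6FNO3S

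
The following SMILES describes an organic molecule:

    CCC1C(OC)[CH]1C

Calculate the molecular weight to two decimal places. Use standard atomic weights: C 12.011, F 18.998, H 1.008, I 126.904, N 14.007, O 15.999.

First, the molecular formula is C7H14O (counting implicit H from valence).
  C: 7 × 12.011 = 84.077
  H: 14 × 1.008 = 14.112
  O: 1 × 15.999 = 15.999
Sum: 7×12.011 + 14×1.008 + 1×15.999 = 114.188 → 114.19 g/mol.

114.19 g/mol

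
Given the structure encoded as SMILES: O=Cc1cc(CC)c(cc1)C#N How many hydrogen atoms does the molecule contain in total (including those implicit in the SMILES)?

9

Walk through each heavy atom and fill implicit hydrogens from standard valence (C 4, N 3, O 2, S 2, halogen 1); for lowercase aromatic atoms, an aromatic c carries 1 H when it has two neighbours and 0 H with three, and aromatic n carries 0 H:
  atom 1: O, bond orders sum to 2 (valence 2) → 0 H
  atom 2: C, bond orders sum to 3 (valence 4) → 1 H
  atom 3: aromatic c, 3 neighbours → 0 H
  atom 4: aromatic c, 2 neighbours → 1 H
  atom 5: aromatic c, 3 neighbours → 0 H
  atom 6: C, bond orders sum to 2 (valence 4) → 2 H
  atom 7: C, bond orders sum to 1 (valence 4) → 3 H
  atom 8: aromatic c, 3 neighbours → 0 H
  atom 9: aromatic c, 2 neighbours → 1 H
  atom 10: aromatic c, 2 neighbours → 1 H
  atom 11: C, bond orders sum to 4 (valence 4) → 0 H
  atom 12: N, bond orders sum to 3 (valence 3) → 0 H
Total hydrogens: 9.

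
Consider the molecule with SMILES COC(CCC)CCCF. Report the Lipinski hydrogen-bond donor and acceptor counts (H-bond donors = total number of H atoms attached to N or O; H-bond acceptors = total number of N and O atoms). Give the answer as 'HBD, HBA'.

Donors: find every N or O and count the H atoms it carries.
  atom 2 (O): bond orders sum to 2 → 0 H
Lipinski HBD = 0.
Acceptors: N atoms = 0, O atoms = 1 → HBA = 1.

0, 1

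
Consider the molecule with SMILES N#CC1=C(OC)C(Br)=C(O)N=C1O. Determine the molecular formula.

Walk through each heavy atom and fill implicit hydrogens from standard valence (C 4, N 3, O 2, S 2, halogen 1):
  atom 1: N, bond orders sum to 3 (valence 3) → 0 H
  atom 2: C, bond orders sum to 4 (valence 4) → 0 H
  atom 3: C, bond orders sum to 4 (valence 4) → 0 H
  atom 4: C, bond orders sum to 4 (valence 4) → 0 H
  atom 5: O, bond orders sum to 2 (valence 2) → 0 H
  atom 6: C, bond orders sum to 1 (valence 4) → 3 H
  atom 7: C, bond orders sum to 4 (valence 4) → 0 H
  atom 8: Br (halogen, monovalent) → 0 H
  atom 9: C, bond orders sum to 4 (valence 4) → 0 H
  atom 10: O, bond orders sum to 1 (valence 2) → 1 H
  atom 11: N, bond orders sum to 3 (valence 3) → 0 H
  atom 12: C, bond orders sum to 4 (valence 4) → 0 H
  atom 13: O, bond orders sum to 1 (valence 2) → 1 H
Totals → C:7, H:5, Br:1, N:2, O:3.
In Hill order: C7H5BrN2O3.

C7H5BrN2O3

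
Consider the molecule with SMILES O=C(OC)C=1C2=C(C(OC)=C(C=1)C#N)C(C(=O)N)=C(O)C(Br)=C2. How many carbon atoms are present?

Count every carbon token in the SMILES (each C, including those in ring-closure positions and inside branches).
Carbon count: 15.

15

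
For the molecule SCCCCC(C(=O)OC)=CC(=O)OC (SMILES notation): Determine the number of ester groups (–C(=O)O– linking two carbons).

2

The ester motif appears at heavy-atom positions 7, 12 in the SMILES.
Other groups present: 1 alkene, 1 thiol.
Ester count: 2.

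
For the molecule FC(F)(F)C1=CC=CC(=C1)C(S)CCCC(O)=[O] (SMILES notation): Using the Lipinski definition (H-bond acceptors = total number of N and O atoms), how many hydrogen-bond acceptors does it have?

N atoms: 0; O atoms: 2.
Lipinski HBA = 0 + 2 = 2.

2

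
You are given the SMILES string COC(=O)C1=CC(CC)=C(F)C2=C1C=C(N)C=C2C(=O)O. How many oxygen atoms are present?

4

Scan the SMILES for O atoms (remember two-letter symbols like Cl and Br are single atoms).
Oxygen count: 4.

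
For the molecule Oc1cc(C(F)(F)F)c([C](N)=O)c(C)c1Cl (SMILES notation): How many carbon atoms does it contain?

Count every carbon token in the SMILES (each C, including those in ring-closure positions and inside branches).
Carbon count: 9.

9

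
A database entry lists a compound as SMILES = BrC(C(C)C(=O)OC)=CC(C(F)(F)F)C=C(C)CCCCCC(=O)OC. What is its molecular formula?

C18H26BrF3O4

Walk through each heavy atom and fill implicit hydrogens from standard valence (C 4, N 3, O 2, S 2, halogen 1):
  atom 1: Br (halogen, monovalent) → 0 H
  atom 2: C, bond orders sum to 4 (valence 4) → 0 H
  atom 3: C, bond orders sum to 3 (valence 4) → 1 H
  atom 4: C, bond orders sum to 1 (valence 4) → 3 H
  atom 5: C, bond orders sum to 4 (valence 4) → 0 H
  atom 6: O, bond orders sum to 2 (valence 2) → 0 H
  atom 7: O, bond orders sum to 2 (valence 2) → 0 H
  atom 8: C, bond orders sum to 1 (valence 4) → 3 H
  atom 9: C, bond orders sum to 3 (valence 4) → 1 H
  atom 10: C, bond orders sum to 3 (valence 4) → 1 H
  atom 11: C, bond orders sum to 4 (valence 4) → 0 H
  atom 12: F (halogen, monovalent) → 0 H
  atom 13: F (halogen, monovalent) → 0 H
  atom 14: F (halogen, monovalent) → 0 H
  atom 15: C, bond orders sum to 3 (valence 4) → 1 H
  atom 16: C, bond orders sum to 4 (valence 4) → 0 H
  atom 17: C, bond orders sum to 1 (valence 4) → 3 H
  atom 18: C, bond orders sum to 2 (valence 4) → 2 H
  atom 19: C, bond orders sum to 2 (valence 4) → 2 H
  atom 20: C, bond orders sum to 2 (valence 4) → 2 H
  atom 21: C, bond orders sum to 2 (valence 4) → 2 H
  atom 22: C, bond orders sum to 2 (valence 4) → 2 H
  atom 23: C, bond orders sum to 4 (valence 4) → 0 H
  atom 24: O, bond orders sum to 2 (valence 2) → 0 H
  atom 25: O, bond orders sum to 2 (valence 2) → 0 H
  atom 26: C, bond orders sum to 1 (valence 4) → 3 H
Totals → C:18, H:26, Br:1, F:3, O:4.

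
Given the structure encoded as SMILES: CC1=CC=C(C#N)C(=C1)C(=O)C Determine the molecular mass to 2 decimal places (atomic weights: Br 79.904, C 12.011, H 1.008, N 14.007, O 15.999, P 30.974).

159.19 g/mol

First, the molecular formula is C10H9NO (counting implicit H from valence).
  C: 10 × 12.011 = 120.110
  H: 9 × 1.008 = 9.072
  N: 1 × 14.007 = 14.007
  O: 1 × 15.999 = 15.999
Sum: 10×12.011 + 9×1.008 + 1×14.007 + 1×15.999 = 159.188 → 159.19 g/mol.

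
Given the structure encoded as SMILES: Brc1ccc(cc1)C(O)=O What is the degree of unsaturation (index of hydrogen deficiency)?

Molecular formula: C7H5BrO2.
DoU = (2C + 2 + N − H − X) / 2, where X is the halogen count and O/S are ignored.
    = (2·7 + 2 + 0 − 5 − 1) / 2 = 10 / 2 = 5.

5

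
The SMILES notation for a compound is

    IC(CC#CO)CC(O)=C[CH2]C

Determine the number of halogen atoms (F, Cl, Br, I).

Halogen atoms appear at heavy-atom position 1 (1×I).
Other groups present: 1 alkene, 1 alkyne, 2 hydroxyl.
Halogen count: 1.

1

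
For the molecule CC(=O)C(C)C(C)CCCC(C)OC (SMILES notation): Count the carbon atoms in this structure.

Count every carbon token in the SMILES (each C, including those in ring-closure positions and inside branches).
Carbon count: 12.

12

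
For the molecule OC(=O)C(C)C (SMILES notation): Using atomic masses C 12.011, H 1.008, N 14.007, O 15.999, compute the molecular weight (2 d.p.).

First, the molecular formula is C4H8O2 (counting implicit H from valence).
  C: 4 × 12.011 = 48.044
  H: 8 × 1.008 = 8.064
  O: 2 × 15.999 = 31.998
Sum: 4×12.011 + 8×1.008 + 2×15.999 = 88.106 → 88.11 g/mol.

88.11 g/mol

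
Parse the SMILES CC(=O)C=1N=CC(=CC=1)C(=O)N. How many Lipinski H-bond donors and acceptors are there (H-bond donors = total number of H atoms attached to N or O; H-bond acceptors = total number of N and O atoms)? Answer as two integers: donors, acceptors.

2, 4

Donors: find every N or O and count the H atoms it carries.
  atom 3 (O): bond orders sum to 2 → 0 H
  atom 5 (N): bond orders sum to 3 → 0 H
  atom 11 (O): bond orders sum to 2 → 0 H
  atom 12 (N): bond orders sum to 1 → 2 H
Lipinski HBD = 2.
Acceptors: N atoms = 2, O atoms = 2 → HBA = 4.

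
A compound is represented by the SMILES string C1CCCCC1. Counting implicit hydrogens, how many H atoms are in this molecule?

12

Walk through each heavy atom and fill implicit hydrogens from standard valence (C 4, N 3, O 2, S 2, halogen 1):
  atom 1: C, bond orders sum to 2 (valence 4) → 2 H
  atom 2: C, bond orders sum to 2 (valence 4) → 2 H
  atom 3: C, bond orders sum to 2 (valence 4) → 2 H
  atom 4: C, bond orders sum to 2 (valence 4) → 2 H
  atom 5: C, bond orders sum to 2 (valence 4) → 2 H
  atom 6: C, bond orders sum to 2 (valence 4) → 2 H
Total hydrogens: 12.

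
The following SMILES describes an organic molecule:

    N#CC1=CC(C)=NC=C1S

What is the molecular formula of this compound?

C7H6N2S

Walk through each heavy atom and fill implicit hydrogens from standard valence (C 4, N 3, O 2, S 2, halogen 1):
  atom 1: N, bond orders sum to 3 (valence 3) → 0 H
  atom 2: C, bond orders sum to 4 (valence 4) → 0 H
  atom 3: C, bond orders sum to 4 (valence 4) → 0 H
  atom 4: C, bond orders sum to 3 (valence 4) → 1 H
  atom 5: C, bond orders sum to 4 (valence 4) → 0 H
  atom 6: C, bond orders sum to 1 (valence 4) → 3 H
  atom 7: N, bond orders sum to 3 (valence 3) → 0 H
  atom 8: C, bond orders sum to 3 (valence 4) → 1 H
  atom 9: C, bond orders sum to 4 (valence 4) → 0 H
  atom 10: S, bond orders sum to 1 (valence 2) → 1 H
Totals → C:7, H:6, N:2, S:1.
In Hill order: C7H6N2S.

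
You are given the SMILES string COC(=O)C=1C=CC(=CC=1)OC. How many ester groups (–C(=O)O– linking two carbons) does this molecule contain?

1

The ester motif appears at heavy-atom position 3 in the SMILES.
Other groups present: 1 ether.
Ester count: 1.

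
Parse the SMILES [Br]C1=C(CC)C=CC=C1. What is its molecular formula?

Walk through each heavy atom and fill implicit hydrogens from standard valence (C 4, N 3, O 2, S 2, halogen 1):
  atom 1: Br with explicit H count 0
  atom 2: C, bond orders sum to 4 (valence 4) → 0 H
  atom 3: C, bond orders sum to 4 (valence 4) → 0 H
  atom 4: C, bond orders sum to 2 (valence 4) → 2 H
  atom 5: C, bond orders sum to 1 (valence 4) → 3 H
  atom 6: C, bond orders sum to 3 (valence 4) → 1 H
  atom 7: C, bond orders sum to 3 (valence 4) → 1 H
  atom 8: C, bond orders sum to 3 (valence 4) → 1 H
  atom 9: C, bond orders sum to 3 (valence 4) → 1 H
Totals → C:8, H:9, Br:1.
In Hill order: C8H9Br.

C8H9Br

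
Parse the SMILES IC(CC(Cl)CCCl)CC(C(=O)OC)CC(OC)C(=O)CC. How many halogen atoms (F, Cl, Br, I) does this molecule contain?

3

Halogen atoms appear at heavy-atom positions 1, 5, 8 (2×Cl, 1×I).
Other groups present: 1 ester, 1 ether, 1 ketone.
Halogen count: 3.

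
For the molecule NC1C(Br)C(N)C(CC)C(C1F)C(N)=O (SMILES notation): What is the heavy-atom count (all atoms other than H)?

Every atom symbol written in the SMILES (organic subset) is one heavy atom; implicit H are not written.
Heavy atoms by element → Br:1, C:9, F:1, N:3, O:1.
Total: 15.

15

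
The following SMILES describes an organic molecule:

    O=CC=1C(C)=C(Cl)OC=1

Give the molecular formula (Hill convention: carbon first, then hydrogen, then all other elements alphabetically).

C6H5ClO2

Walk through each heavy atom and fill implicit hydrogens from standard valence (C 4, N 3, O 2, S 2, halogen 1):
  atom 1: O, bond orders sum to 2 (valence 2) → 0 H
  atom 2: C, bond orders sum to 3 (valence 4) → 1 H
  atom 3: C, bond orders sum to 4 (valence 4) → 0 H
  atom 4: C, bond orders sum to 4 (valence 4) → 0 H
  atom 5: C, bond orders sum to 1 (valence 4) → 3 H
  atom 6: C, bond orders sum to 4 (valence 4) → 0 H
  atom 7: Cl (halogen, monovalent) → 0 H
  atom 8: O, bond orders sum to 2 (valence 2) → 0 H
  atom 9: C, bond orders sum to 3 (valence 4) → 1 H
Totals → C:6, H:5, Cl:1, O:2.
In Hill order: C6H5ClO2.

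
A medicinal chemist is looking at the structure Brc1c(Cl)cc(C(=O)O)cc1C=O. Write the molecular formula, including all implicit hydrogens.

Walk through each heavy atom and fill implicit hydrogens from standard valence (C 4, N 3, O 2, S 2, halogen 1); for lowercase aromatic atoms, an aromatic c carries 1 H when it has two neighbours and 0 H with three, and aromatic n carries 0 H:
  atom 1: Br (halogen, monovalent) → 0 H
  atom 2: aromatic c, 3 neighbours → 0 H
  atom 3: aromatic c, 3 neighbours → 0 H
  atom 4: Cl (halogen, monovalent) → 0 H
  atom 5: aromatic c, 2 neighbours → 1 H
  atom 6: aromatic c, 3 neighbours → 0 H
  atom 7: C, bond orders sum to 4 (valence 4) → 0 H
  atom 8: O, bond orders sum to 2 (valence 2) → 0 H
  atom 9: O, bond orders sum to 1 (valence 2) → 1 H
  atom 10: aromatic c, 2 neighbours → 1 H
  atom 11: aromatic c, 3 neighbours → 0 H
  atom 12: C, bond orders sum to 3 (valence 4) → 1 H
  atom 13: O, bond orders sum to 2 (valence 2) → 0 H
Totals → C:8, H:4, Br:1, Cl:1, O:3.
In Hill order: C8H4BrClO3.

C8H4BrClO3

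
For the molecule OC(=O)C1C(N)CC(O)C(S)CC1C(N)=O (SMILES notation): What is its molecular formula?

Walk through each heavy atom and fill implicit hydrogens from standard valence (C 4, N 3, O 2, S 2, halogen 1):
  atom 1: O, bond orders sum to 1 (valence 2) → 1 H
  atom 2: C, bond orders sum to 4 (valence 4) → 0 H
  atom 3: O, bond orders sum to 2 (valence 2) → 0 H
  atom 4: C, bond orders sum to 3 (valence 4) → 1 H
  atom 5: C, bond orders sum to 3 (valence 4) → 1 H
  atom 6: N, bond orders sum to 1 (valence 3) → 2 H
  atom 7: C, bond orders sum to 2 (valence 4) → 2 H
  atom 8: C, bond orders sum to 3 (valence 4) → 1 H
  atom 9: O, bond orders sum to 1 (valence 2) → 1 H
  atom 10: C, bond orders sum to 3 (valence 4) → 1 H
  atom 11: S, bond orders sum to 1 (valence 2) → 1 H
  atom 12: C, bond orders sum to 2 (valence 4) → 2 H
  atom 13: C, bond orders sum to 3 (valence 4) → 1 H
  atom 14: C, bond orders sum to 4 (valence 4) → 0 H
  atom 15: N, bond orders sum to 1 (valence 3) → 2 H
  atom 16: O, bond orders sum to 2 (valence 2) → 0 H
Totals → C:9, H:16, N:2, O:4, S:1.
In Hill order: C9H16N2O4S.

C9H16N2O4S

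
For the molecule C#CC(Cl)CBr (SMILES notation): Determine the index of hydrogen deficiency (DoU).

2

Degree of unsaturation = (number of rings) + (number of π bonds).
Ring closures in the SMILES: 0.
π bonds: 1 triple bond (each 2 DoU) → 2 DoU from unsaturation.
Total DoU = 0 + 2 = 2.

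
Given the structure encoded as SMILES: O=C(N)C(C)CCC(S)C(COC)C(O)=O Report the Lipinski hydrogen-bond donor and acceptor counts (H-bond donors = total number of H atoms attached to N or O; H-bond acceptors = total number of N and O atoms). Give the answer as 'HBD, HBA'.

3, 5

Donors: find every N or O and count the H atoms it carries.
  atom 1 (O): bond orders sum to 2 → 0 H
  atom 3 (N): bond orders sum to 1 → 2 H
  atom 12 (O): bond orders sum to 2 → 0 H
  atom 15 (O): bond orders sum to 1 → 1 H
  atom 16 (O): bond orders sum to 2 → 0 H
Lipinski HBD = 3.
Acceptors: N atoms = 1, O atoms = 4 → HBA = 5.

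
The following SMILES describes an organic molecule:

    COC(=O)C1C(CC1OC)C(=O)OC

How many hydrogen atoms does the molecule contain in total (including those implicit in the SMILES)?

14

Walk through each heavy atom and fill implicit hydrogens from standard valence (C 4, N 3, O 2, S 2, halogen 1):
  atom 1: C, bond orders sum to 1 (valence 4) → 3 H
  atom 2: O, bond orders sum to 2 (valence 2) → 0 H
  atom 3: C, bond orders sum to 4 (valence 4) → 0 H
  atom 4: O, bond orders sum to 2 (valence 2) → 0 H
  atom 5: C, bond orders sum to 3 (valence 4) → 1 H
  atom 6: C, bond orders sum to 3 (valence 4) → 1 H
  atom 7: C, bond orders sum to 2 (valence 4) → 2 H
  atom 8: C, bond orders sum to 3 (valence 4) → 1 H
  atom 9: O, bond orders sum to 2 (valence 2) → 0 H
  atom 10: C, bond orders sum to 1 (valence 4) → 3 H
  atom 11: C, bond orders sum to 4 (valence 4) → 0 H
  atom 12: O, bond orders sum to 2 (valence 2) → 0 H
  atom 13: O, bond orders sum to 2 (valence 2) → 0 H
  atom 14: C, bond orders sum to 1 (valence 4) → 3 H
Total hydrogens: 14.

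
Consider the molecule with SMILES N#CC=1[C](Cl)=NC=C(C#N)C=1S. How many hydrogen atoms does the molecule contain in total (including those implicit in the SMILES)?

2

Walk through each heavy atom and fill implicit hydrogens from standard valence (C 4, N 3, O 2, S 2, halogen 1):
  atom 1: N, bond orders sum to 3 (valence 3) → 0 H
  atom 2: C, bond orders sum to 4 (valence 4) → 0 H
  atom 3: C, bond orders sum to 4 (valence 4) → 0 H
  atom 4: C with explicit H count 0
  atom 5: Cl (halogen, monovalent) → 0 H
  atom 6: N, bond orders sum to 3 (valence 3) → 0 H
  atom 7: C, bond orders sum to 3 (valence 4) → 1 H
  atom 8: C, bond orders sum to 4 (valence 4) → 0 H
  atom 9: C, bond orders sum to 4 (valence 4) → 0 H
  atom 10: N, bond orders sum to 3 (valence 3) → 0 H
  atom 11: C, bond orders sum to 4 (valence 4) → 0 H
  atom 12: S, bond orders sum to 1 (valence 2) → 1 H
Total hydrogens: 2.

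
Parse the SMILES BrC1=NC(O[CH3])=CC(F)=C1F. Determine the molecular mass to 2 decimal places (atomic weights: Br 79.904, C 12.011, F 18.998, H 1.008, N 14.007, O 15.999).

224.00 g/mol

First, the molecular formula is C6H4BrF2NO (counting implicit H from valence).
  Br: 1 × 79.904 = 79.904
  C: 6 × 12.011 = 72.066
  F: 2 × 18.998 = 37.996
  H: 4 × 1.008 = 4.032
  N: 1 × 14.007 = 14.007
  O: 1 × 15.999 = 15.999
Sum: 1×79.904 + 6×12.011 + 2×18.998 + 4×1.008 + 1×14.007 + 1×15.999 = 224.004 → 224.00 g/mol.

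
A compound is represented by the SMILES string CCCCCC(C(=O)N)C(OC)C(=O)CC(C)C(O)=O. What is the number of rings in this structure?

In SMILES, each pair of matching ring-closure digits denotes one ring-closing bond; the number of such bonds equals the number of independent rings.
Ring-closure bonds here: 0.

0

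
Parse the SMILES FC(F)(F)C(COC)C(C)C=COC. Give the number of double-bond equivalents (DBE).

1

Degree of unsaturation = (number of rings) + (number of π bonds).
Ring closures in the SMILES: 0.
π bonds: 1 double bond (each 1 DoU) → 1 DoU from unsaturation.
Total DoU = 0 + 1 = 1.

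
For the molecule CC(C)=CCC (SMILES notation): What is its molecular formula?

C6H12

Walk through each heavy atom and fill implicit hydrogens from standard valence (C 4, N 3, O 2, S 2, halogen 1):
  atom 1: C, bond orders sum to 1 (valence 4) → 3 H
  atom 2: C, bond orders sum to 4 (valence 4) → 0 H
  atom 3: C, bond orders sum to 1 (valence 4) → 3 H
  atom 4: C, bond orders sum to 3 (valence 4) → 1 H
  atom 5: C, bond orders sum to 2 (valence 4) → 2 H
  atom 6: C, bond orders sum to 1 (valence 4) → 3 H
Totals → C:6, H:12.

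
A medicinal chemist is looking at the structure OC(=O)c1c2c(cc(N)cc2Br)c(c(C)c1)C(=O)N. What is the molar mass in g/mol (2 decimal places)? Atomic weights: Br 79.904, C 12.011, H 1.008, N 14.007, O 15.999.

323.15 g/mol

First, the molecular formula is C13H11BrN2O3 (counting implicit H from valence).
  Br: 1 × 79.904 = 79.904
  C: 13 × 12.011 = 156.143
  H: 11 × 1.008 = 11.088
  N: 2 × 14.007 = 28.014
  O: 3 × 15.999 = 47.997
Sum: 1×79.904 + 13×12.011 + 11×1.008 + 2×14.007 + 3×15.999 = 323.146 → 323.15 g/mol.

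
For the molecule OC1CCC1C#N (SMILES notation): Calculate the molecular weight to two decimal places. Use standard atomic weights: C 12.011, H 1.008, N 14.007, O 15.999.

First, the molecular formula is C5H7NO (counting implicit H from valence).
  C: 5 × 12.011 = 60.055
  H: 7 × 1.008 = 7.056
  N: 1 × 14.007 = 14.007
  O: 1 × 15.999 = 15.999
Sum: 5×12.011 + 7×1.008 + 1×14.007 + 1×15.999 = 97.117 → 97.12 g/mol.

97.12 g/mol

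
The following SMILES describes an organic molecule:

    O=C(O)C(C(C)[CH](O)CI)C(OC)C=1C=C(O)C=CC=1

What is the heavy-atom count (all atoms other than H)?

20

Every atom symbol written in the SMILES (organic subset) is one heavy atom; implicit H are not written.
Heavy atoms by element → C:14, I:1, O:5.
Total: 20.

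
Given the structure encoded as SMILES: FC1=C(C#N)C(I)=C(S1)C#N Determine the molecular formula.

C6FIN2S

Walk through each heavy atom and fill implicit hydrogens from standard valence (C 4, N 3, O 2, S 2, halogen 1):
  atom 1: F (halogen, monovalent) → 0 H
  atom 2: C, bond orders sum to 4 (valence 4) → 0 H
  atom 3: C, bond orders sum to 4 (valence 4) → 0 H
  atom 4: C, bond orders sum to 4 (valence 4) → 0 H
  atom 5: N, bond orders sum to 3 (valence 3) → 0 H
  atom 6: C, bond orders sum to 4 (valence 4) → 0 H
  atom 7: I (halogen, monovalent) → 0 H
  atom 8: C, bond orders sum to 4 (valence 4) → 0 H
  atom 9: S, bond orders sum to 2 (valence 2) → 0 H
  atom 10: C, bond orders sum to 4 (valence 4) → 0 H
  atom 11: N, bond orders sum to 3 (valence 3) → 0 H
Totals → C:6, F:1, I:1, N:2, S:1.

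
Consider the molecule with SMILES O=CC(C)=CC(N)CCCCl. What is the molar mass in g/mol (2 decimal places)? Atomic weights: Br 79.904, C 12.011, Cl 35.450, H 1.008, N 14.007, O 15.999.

175.66 g/mol

First, the molecular formula is C8H14ClNO (counting implicit H from valence).
  C: 8 × 12.011 = 96.088
  Cl: 1 × 35.450 = 35.450
  H: 14 × 1.008 = 14.112
  N: 1 × 14.007 = 14.007
  O: 1 × 15.999 = 15.999
Sum: 8×12.011 + 1×35.450 + 14×1.008 + 1×14.007 + 1×15.999 = 175.656 → 175.66 g/mol.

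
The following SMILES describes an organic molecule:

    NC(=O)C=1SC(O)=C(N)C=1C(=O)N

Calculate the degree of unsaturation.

5

Molecular formula: C6H7N3O3S.
DoU = (2C + 2 + N − H − X) / 2, where X is the halogen count and O/S are ignored.
    = (2·6 + 2 + 3 − 7 − 0) / 2 = 10 / 2 = 5.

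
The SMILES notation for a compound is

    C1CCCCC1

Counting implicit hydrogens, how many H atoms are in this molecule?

12

Walk through each heavy atom and fill implicit hydrogens from standard valence (C 4, N 3, O 2, S 2, halogen 1):
  atom 1: C, bond orders sum to 2 (valence 4) → 2 H
  atom 2: C, bond orders sum to 2 (valence 4) → 2 H
  atom 3: C, bond orders sum to 2 (valence 4) → 2 H
  atom 4: C, bond orders sum to 2 (valence 4) → 2 H
  atom 5: C, bond orders sum to 2 (valence 4) → 2 H
  atom 6: C, bond orders sum to 2 (valence 4) → 2 H
Total hydrogens: 12.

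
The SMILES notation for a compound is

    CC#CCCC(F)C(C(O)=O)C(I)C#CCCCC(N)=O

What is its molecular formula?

Walk through each heavy atom and fill implicit hydrogens from standard valence (C 4, N 3, O 2, S 2, halogen 1):
  atom 1: C, bond orders sum to 1 (valence 4) → 3 H
  atom 2: C, bond orders sum to 4 (valence 4) → 0 H
  atom 3: C, bond orders sum to 4 (valence 4) → 0 H
  atom 4: C, bond orders sum to 2 (valence 4) → 2 H
  atom 5: C, bond orders sum to 2 (valence 4) → 2 H
  atom 6: C, bond orders sum to 3 (valence 4) → 1 H
  atom 7: F (halogen, monovalent) → 0 H
  atom 8: C, bond orders sum to 3 (valence 4) → 1 H
  atom 9: C, bond orders sum to 4 (valence 4) → 0 H
  atom 10: O, bond orders sum to 1 (valence 2) → 1 H
  atom 11: O, bond orders sum to 2 (valence 2) → 0 H
  atom 12: C, bond orders sum to 3 (valence 4) → 1 H
  atom 13: I (halogen, monovalent) → 0 H
  atom 14: C, bond orders sum to 4 (valence 4) → 0 H
  atom 15: C, bond orders sum to 4 (valence 4) → 0 H
  atom 16: C, bond orders sum to 2 (valence 4) → 2 H
  atom 17: C, bond orders sum to 2 (valence 4) → 2 H
  atom 18: C, bond orders sum to 2 (valence 4) → 2 H
  atom 19: C, bond orders sum to 4 (valence 4) → 0 H
  atom 20: N, bond orders sum to 1 (valence 3) → 2 H
  atom 21: O, bond orders sum to 2 (valence 2) → 0 H
Totals → C:15, H:19, F:1, I:1, N:1, O:3.
In Hill order: C15H19FINO3.

C15H19FINO3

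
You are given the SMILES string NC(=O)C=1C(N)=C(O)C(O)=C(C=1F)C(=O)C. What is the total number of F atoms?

1

Scan the SMILES for F atoms (remember two-letter symbols like Cl and Br are single atoms).
Fluorine count: 1.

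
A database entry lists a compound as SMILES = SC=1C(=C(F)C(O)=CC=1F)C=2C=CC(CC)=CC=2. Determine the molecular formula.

C14H12F2OS

Walk through each heavy atom and fill implicit hydrogens from standard valence (C 4, N 3, O 2, S 2, halogen 1):
  atom 1: S, bond orders sum to 1 (valence 2) → 1 H
  atom 2: C, bond orders sum to 4 (valence 4) → 0 H
  atom 3: C, bond orders sum to 4 (valence 4) → 0 H
  atom 4: C, bond orders sum to 4 (valence 4) → 0 H
  atom 5: F (halogen, monovalent) → 0 H
  atom 6: C, bond orders sum to 4 (valence 4) → 0 H
  atom 7: O, bond orders sum to 1 (valence 2) → 1 H
  atom 8: C, bond orders sum to 3 (valence 4) → 1 H
  atom 9: C, bond orders sum to 4 (valence 4) → 0 H
  atom 10: F (halogen, monovalent) → 0 H
  atom 11: C, bond orders sum to 4 (valence 4) → 0 H
  atom 12: C, bond orders sum to 3 (valence 4) → 1 H
  atom 13: C, bond orders sum to 3 (valence 4) → 1 H
  atom 14: C, bond orders sum to 4 (valence 4) → 0 H
  atom 15: C, bond orders sum to 2 (valence 4) → 2 H
  atom 16: C, bond orders sum to 1 (valence 4) → 3 H
  atom 17: C, bond orders sum to 3 (valence 4) → 1 H
  atom 18: C, bond orders sum to 3 (valence 4) → 1 H
Totals → C:14, H:12, F:2, O:1, S:1.
In Hill order: C14H12F2OS.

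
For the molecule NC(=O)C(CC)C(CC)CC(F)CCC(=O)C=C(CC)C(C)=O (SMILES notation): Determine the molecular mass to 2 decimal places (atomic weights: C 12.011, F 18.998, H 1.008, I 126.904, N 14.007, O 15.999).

327.44 g/mol

First, the molecular formula is C18H30FNO3 (counting implicit H from valence).
  C: 18 × 12.011 = 216.198
  F: 1 × 18.998 = 18.998
  H: 30 × 1.008 = 30.240
  N: 1 × 14.007 = 14.007
  O: 3 × 15.999 = 47.997
Sum: 18×12.011 + 1×18.998 + 30×1.008 + 1×14.007 + 3×15.999 = 327.440 → 327.44 g/mol.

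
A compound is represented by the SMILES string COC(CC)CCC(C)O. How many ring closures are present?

0

In SMILES, each pair of matching ring-closure digits denotes one ring-closing bond; the number of such bonds equals the number of independent rings.
Ring-closure bonds here: 0.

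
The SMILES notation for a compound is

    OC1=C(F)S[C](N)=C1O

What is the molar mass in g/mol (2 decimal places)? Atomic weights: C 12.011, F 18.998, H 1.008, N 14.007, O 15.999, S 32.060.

149.14 g/mol

First, the molecular formula is C4H4FNO2S (counting implicit H from valence).
  C: 4 × 12.011 = 48.044
  F: 1 × 18.998 = 18.998
  H: 4 × 1.008 = 4.032
  N: 1 × 14.007 = 14.007
  O: 2 × 15.999 = 31.998
  S: 1 × 32.060 = 32.060
Sum: 4×12.011 + 1×18.998 + 4×1.008 + 1×14.007 + 2×15.999 + 1×32.060 = 149.139 → 149.14 g/mol.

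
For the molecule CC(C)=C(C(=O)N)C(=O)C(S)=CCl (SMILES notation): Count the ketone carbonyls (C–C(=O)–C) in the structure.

The ketone motif appears at heavy-atom position 8 in the SMILES.
Other groups present: 2 alkene, 1 amide, 1 thiol.
Ketone count: 1.

1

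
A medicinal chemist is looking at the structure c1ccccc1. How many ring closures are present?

In SMILES, each pair of matching ring-closure digits denotes one ring-closing bond; the number of such bonds equals the number of independent rings.
Ring-closure bonds here: 1.

1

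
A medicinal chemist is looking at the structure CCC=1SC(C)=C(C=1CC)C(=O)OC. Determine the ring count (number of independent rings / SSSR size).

1

In SMILES, each pair of matching ring-closure digits denotes one ring-closing bond; the number of such bonds equals the number of independent rings.
Ring-closure bonds here: 1.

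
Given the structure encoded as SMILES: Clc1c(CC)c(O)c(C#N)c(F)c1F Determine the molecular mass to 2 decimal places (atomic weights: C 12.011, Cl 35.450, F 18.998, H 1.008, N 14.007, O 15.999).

First, the molecular formula is C9H6ClF2NO (counting implicit H from valence).
  C: 9 × 12.011 = 108.099
  Cl: 1 × 35.450 = 35.450
  F: 2 × 18.998 = 37.996
  H: 6 × 1.008 = 6.048
  N: 1 × 14.007 = 14.007
  O: 1 × 15.999 = 15.999
Sum: 9×12.011 + 1×35.450 + 2×18.998 + 6×1.008 + 1×14.007 + 1×15.999 = 217.599 → 217.60 g/mol.

217.60 g/mol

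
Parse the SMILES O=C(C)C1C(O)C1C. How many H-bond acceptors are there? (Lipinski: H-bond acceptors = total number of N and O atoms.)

2

N atoms: 0; O atoms: 2.
Lipinski HBA = 0 + 2 = 2.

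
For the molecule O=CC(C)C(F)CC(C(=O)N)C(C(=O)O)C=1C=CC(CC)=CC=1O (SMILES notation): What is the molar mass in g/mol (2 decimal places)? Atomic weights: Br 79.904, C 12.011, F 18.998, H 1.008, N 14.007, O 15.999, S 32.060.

First, the molecular formula is C17H22FNO5 (counting implicit H from valence).
  C: 17 × 12.011 = 204.187
  F: 1 × 18.998 = 18.998
  H: 22 × 1.008 = 22.176
  N: 1 × 14.007 = 14.007
  O: 5 × 15.999 = 79.995
Sum: 17×12.011 + 1×18.998 + 22×1.008 + 1×14.007 + 5×15.999 = 339.363 → 339.36 g/mol.

339.36 g/mol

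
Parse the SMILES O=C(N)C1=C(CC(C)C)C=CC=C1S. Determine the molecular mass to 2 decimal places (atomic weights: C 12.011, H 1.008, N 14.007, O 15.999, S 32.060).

First, the molecular formula is C11H15NOS (counting implicit H from valence).
  C: 11 × 12.011 = 132.121
  H: 15 × 1.008 = 15.120
  N: 1 × 14.007 = 14.007
  O: 1 × 15.999 = 15.999
  S: 1 × 32.060 = 32.060
Sum: 11×12.011 + 15×1.008 + 1×14.007 + 1×15.999 + 1×32.060 = 209.307 → 209.31 g/mol.

209.31 g/mol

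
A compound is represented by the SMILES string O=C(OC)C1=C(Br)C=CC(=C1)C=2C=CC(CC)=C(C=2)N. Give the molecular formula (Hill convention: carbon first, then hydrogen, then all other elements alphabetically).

C16H16BrNO2

Walk through each heavy atom and fill implicit hydrogens from standard valence (C 4, N 3, O 2, S 2, halogen 1):
  atom 1: O, bond orders sum to 2 (valence 2) → 0 H
  atom 2: C, bond orders sum to 4 (valence 4) → 0 H
  atom 3: O, bond orders sum to 2 (valence 2) → 0 H
  atom 4: C, bond orders sum to 1 (valence 4) → 3 H
  atom 5: C, bond orders sum to 4 (valence 4) → 0 H
  atom 6: C, bond orders sum to 4 (valence 4) → 0 H
  atom 7: Br (halogen, monovalent) → 0 H
  atom 8: C, bond orders sum to 3 (valence 4) → 1 H
  atom 9: C, bond orders sum to 3 (valence 4) → 1 H
  atom 10: C, bond orders sum to 4 (valence 4) → 0 H
  atom 11: C, bond orders sum to 3 (valence 4) → 1 H
  atom 12: C, bond orders sum to 4 (valence 4) → 0 H
  atom 13: C, bond orders sum to 3 (valence 4) → 1 H
  atom 14: C, bond orders sum to 3 (valence 4) → 1 H
  atom 15: C, bond orders sum to 4 (valence 4) → 0 H
  atom 16: C, bond orders sum to 2 (valence 4) → 2 H
  atom 17: C, bond orders sum to 1 (valence 4) → 3 H
  atom 18: C, bond orders sum to 4 (valence 4) → 0 H
  atom 19: C, bond orders sum to 3 (valence 4) → 1 H
  atom 20: N, bond orders sum to 1 (valence 3) → 2 H
Totals → C:16, H:16, Br:1, N:1, O:2.
In Hill order: C16H16BrNO2.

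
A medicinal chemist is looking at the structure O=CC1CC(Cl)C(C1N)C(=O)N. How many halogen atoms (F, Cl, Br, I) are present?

Halogen atoms appear at heavy-atom position 6 (1×Cl).
Other groups present: 1 aldehyde, 1 amide, 1 primary amine.
Halogen count: 1.

1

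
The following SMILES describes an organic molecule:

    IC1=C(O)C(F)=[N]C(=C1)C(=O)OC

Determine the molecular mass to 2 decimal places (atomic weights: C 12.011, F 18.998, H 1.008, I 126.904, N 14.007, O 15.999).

297.02 g/mol

First, the molecular formula is C7H5FINO3 (counting implicit H from valence).
  C: 7 × 12.011 = 84.077
  F: 1 × 18.998 = 18.998
  H: 5 × 1.008 = 5.040
  I: 1 × 126.904 = 126.904
  N: 1 × 14.007 = 14.007
  O: 3 × 15.999 = 47.997
Sum: 7×12.011 + 1×18.998 + 5×1.008 + 1×126.904 + 1×14.007 + 3×15.999 = 297.023 → 297.02 g/mol.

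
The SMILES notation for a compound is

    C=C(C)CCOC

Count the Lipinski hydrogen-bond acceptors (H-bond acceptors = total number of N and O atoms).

N atoms: 0; O atoms: 1.
Lipinski HBA = 0 + 1 = 1.

1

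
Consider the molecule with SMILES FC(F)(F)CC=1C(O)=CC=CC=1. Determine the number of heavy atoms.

12

Every atom symbol written in the SMILES (organic subset) is one heavy atom; implicit H are not written.
Heavy atoms by element → C:8, F:3, O:1.
Total: 12.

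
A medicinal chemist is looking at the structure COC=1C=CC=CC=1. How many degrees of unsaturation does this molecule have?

Degree of unsaturation = (number of rings) + (number of π bonds).
Ring closures in the SMILES: 1.
π bonds: 3 double bonds (each 1 DoU) → 3 DoU from unsaturation.
Total DoU = 1 + 3 = 4.

4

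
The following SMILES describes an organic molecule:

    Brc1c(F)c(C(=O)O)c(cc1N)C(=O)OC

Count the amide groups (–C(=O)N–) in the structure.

Scan the SMILES for the amide motif — none present.
Groups that are present: 1 carboxylic acid, 1 ester, 1 primary amine.

0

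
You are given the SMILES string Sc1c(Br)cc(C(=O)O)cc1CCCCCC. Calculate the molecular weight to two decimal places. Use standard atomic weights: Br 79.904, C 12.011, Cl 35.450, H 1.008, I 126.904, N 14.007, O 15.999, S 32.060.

317.24 g/mol

First, the molecular formula is C13H17BrO2S (counting implicit H from valence).
  Br: 1 × 79.904 = 79.904
  C: 13 × 12.011 = 156.143
  H: 17 × 1.008 = 17.136
  O: 2 × 15.999 = 31.998
  S: 1 × 32.060 = 32.060
Sum: 1×79.904 + 13×12.011 + 17×1.008 + 2×15.999 + 1×32.060 = 317.241 → 317.24 g/mol.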